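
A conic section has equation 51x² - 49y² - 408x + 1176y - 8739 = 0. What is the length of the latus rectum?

Collect terms: 51(x² - 8x) -49(y² - 24y) = 8739
Completing the square gives 51(x - 4)² -49(y - 12)² = 8739 + 816 - 7056 = 2499.
Divide by 2499: (x - 4)²/49 - (y - 12)²/51 = 1
Hyperbola, center (4, 12), transverse axis horizontal; a² = 49, b² = 51.
Latus rectum length = 2b²/a = 2·51/7 = 102/7.

102/7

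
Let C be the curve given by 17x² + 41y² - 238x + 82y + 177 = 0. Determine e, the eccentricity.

17(x² - 14x) + 41(y² + 2y) = -177
17(x - 7)² + 41(y + 1)² = -177 + 833 + 41 = 697
Divide through by 697 to get (x - 7)²/41 + (y + 1)²/17 = 1.
Ellipse, center (7, -1), major axis horizontal; a² = 41, b² = 17.
c² = a² - b² = 24, so c = 2√6.
e = c/a = 2√6/√41 = 2√246/41.

e = 2√246/41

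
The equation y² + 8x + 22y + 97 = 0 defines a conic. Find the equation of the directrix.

Only y is squared. Complete the square in y: (y + 11)² = -8(x - 3).
Vertex (3, -11); 4p = -8 so p = -2. Opens left.
Directrix is the vertical line x = h − p = 3 − (-2) = 5.

x = 5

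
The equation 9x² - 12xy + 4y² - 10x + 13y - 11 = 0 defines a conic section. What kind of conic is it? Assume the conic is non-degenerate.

parabola

A = 9, B = -12, C = 4.
Discriminant B² − 4AC = (-12)² − 4·9·4 = 0.
B² − 4AC = 0 ⇒ parabola.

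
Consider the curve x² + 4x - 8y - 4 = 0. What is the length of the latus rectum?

Only x is squared. Complete the square in x: (x + 2)² = 8(y + 1).
Vertex (-2, -1); 4p = 8 so p = 2. Opens up.
Latus rectum length = |4p| = 8.

8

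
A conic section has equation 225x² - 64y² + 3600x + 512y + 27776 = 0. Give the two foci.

(-8, -13) and (-8, 21)

225(x² + 16x) -64(y² - 8y) = -27776
Complete the square: 225(x + 8)² -64(y - 4)² = -27776 + 14400 - 1024 = -14400
Divide through by -14400 to get (y - 4)²/225 - (x + 8)²/64 = 1.
Hyperbola, center (-8, 4), transverse axis vertical; a² = 225, b² = 64.
c² = a² + b² = 225 + 64 = 289, so c = 17.
Foci lie on the vertical axis through the center: (h, k ± c).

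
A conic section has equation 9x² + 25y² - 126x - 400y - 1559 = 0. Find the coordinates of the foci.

(-9, 8) and (23, 8)

9(x² - 14x) + 25(y² - 16y) = 1559
Complete the square: 9(x - 7)² + 25(y - 8)² = 1559 + 441 + 1600 = 3600
Dividing both sides by 3600: (x - 7)²/400 + (y - 8)²/144 = 1
Ellipse, center (7, 8), major axis horizontal; a² = 400, b² = 144.
c² = a² - b² = 400 - 144 = 256, so c = 16.
Foci lie on the horizontal axis through the center: (h ± c, k).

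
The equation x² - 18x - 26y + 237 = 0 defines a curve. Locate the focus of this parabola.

Only x is squared. Complete the square in x: (x - 9)² = 26(y - 6).
Vertex (9, 6); 4p = 26 so p = 13/2. Opens up.
Focus is p units from the vertex along the axis: (h, k + p).

(9, 25/2)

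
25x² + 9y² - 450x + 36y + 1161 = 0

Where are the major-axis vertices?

Group the x- and y-terms: 25(x² - 18x) + 9(y² + 4y) = -1161
25(x - 9)² + 9(y + 2)² = -1161 + 2025 + 36 = 900
Dividing both sides by 900: (x - 9)²/36 + (y + 2)²/100 = 1
Ellipse, center (9, -2), major axis vertical; a² = 100, b² = 36.
a = 10. Vertices at (h, k ± a).

(9, -12) and (9, 8)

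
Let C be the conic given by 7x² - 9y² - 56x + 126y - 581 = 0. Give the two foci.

Group the x- and y-terms: 7(x² - 8x) -9(y² - 14y) = 581
Complete the square: 7(x - 4)² -9(y - 7)² = 581 + 112 - 441 = 252
Dividing both sides by 252: (x - 4)²/36 - (y - 7)²/28 = 1
Hyperbola, center (4, 7), transverse axis horizontal; a² = 36, b² = 28.
c² = a² + b² = 36 + 28 = 64, so c = 8.
Foci lie on the horizontal axis through the center: (h ± c, k).

(-4, 7) and (12, 7)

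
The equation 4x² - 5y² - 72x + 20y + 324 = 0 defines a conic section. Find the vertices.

(9, 0) and (9, 4)

4(x² - 18x) -5(y² - 4y) = -324
Completing the square gives 4(x - 9)² -5(y - 2)² = -324 + 324 - 20 = -20.
Dividing both sides by -20: (y - 2)²/4 - (x - 9)²/5 = 1
Hyperbola, center (9, 2), transverse axis vertical; a² = 4, b² = 5.
a = 2. Vertices at (h, k ± a).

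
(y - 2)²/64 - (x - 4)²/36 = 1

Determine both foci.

(4, -8) and (4, 12)

Center (4, 2). The positive term is the y-term, so the transverse axis is vertical; a² = 64, b² = 36.
c² = a² + b² = 64 + 36 = 100, so c = 10.
Foci lie on the vertical axis through the center: (h, k ± c).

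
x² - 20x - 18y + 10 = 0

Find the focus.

Only x is squared. Complete the square in x: (x - 10)² = 18(y + 5).
Vertex (10, -5); 4p = 18 so p = 9/2. Opens up.
Focus is p units from the vertex along the axis: (h, k + p).

(10, -1/2)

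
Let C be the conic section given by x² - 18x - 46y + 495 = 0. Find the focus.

(9, 41/2)

Only x is squared. Complete the square in x: (x - 9)² = 46(y - 9).
Vertex (9, 9); 4p = 46 so p = 23/2. Opens up.
Focus is p units from the vertex along the axis: (h, k + p).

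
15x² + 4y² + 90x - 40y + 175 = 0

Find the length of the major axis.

2√15

Rearranging, 15(x² + 6x) + 4(y² - 10y) = -175.
Complete the square: 15(x + 3)² + 4(y - 5)² = -175 + 135 + 100 = 60
Dividing both sides by 60: (x + 3)²/4 + (y - 5)²/15 = 1
Ellipse, center (-3, 5), major axis vertical; a² = 15, b² = 4.
a² = 15 so a = √15; the major axis has length 2a = 2√15.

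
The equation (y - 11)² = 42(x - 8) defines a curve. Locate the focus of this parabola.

Vertex (8, 11); 4p = 42 so p = 21/2. Opens right.
Focus is p units from the vertex along the axis: (h + p, k).

(37/2, 11)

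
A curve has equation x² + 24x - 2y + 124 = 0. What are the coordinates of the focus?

(-12, -19/2)

Only x is squared. Complete the square in x: (x + 12)² = 2(y + 10).
Vertex (-12, -10); 4p = 2 so p = 1/2. Opens up.
Focus is p units from the vertex along the axis: (h, k + p).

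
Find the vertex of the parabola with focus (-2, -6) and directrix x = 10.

(4, -6)

The vertex is the midpoint between the focus and the directrix along the axis of symmetry.
Axis is horizontal (directrix is vertical). Vertex x-coordinate = (-2 + 10)/2 = 4; y-coordinate = -6.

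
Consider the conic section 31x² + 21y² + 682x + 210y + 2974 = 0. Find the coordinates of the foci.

(-11, -5 - 2√5) and (-11, -5 + 2√5)

Group the x- and y-terms: 31(x² + 22x) + 21(y² + 10y) = -2974
Complete the square in x and y: 31(x + 11)² + 21(y + 5)² = -2974 + 3751 + 525 = 1302
Divide through by 1302 to get (x + 11)²/42 + (y + 5)²/62 = 1.
Ellipse, center (-11, -5), major axis vertical; a² = 62, b² = 42.
c² = a² - b² = 62 - 42 = 20, so c = 2√5.
Foci lie on the vertical axis through the center: (h, k ± c).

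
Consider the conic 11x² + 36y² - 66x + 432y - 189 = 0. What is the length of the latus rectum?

22/3

11(x² - 6x) + 36(y² + 12y) = 189
Complete the square: 11(x - 3)² + 36(y + 6)² = 189 + 99 + 1296 = 1584
Dividing both sides by 1584: (x - 3)²/144 + (y + 6)²/44 = 1
Ellipse, center (3, -6), major axis horizontal; a² = 144, b² = 44.
Latus rectum length = 2b²/a = 2·44/12 = 22/3.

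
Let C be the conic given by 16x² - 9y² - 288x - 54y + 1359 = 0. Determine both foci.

(9, -8) and (9, 2)

Group the x- and y-terms: 16(x² - 18x) -9(y² + 6y) = -1359
Completing the square gives 16(x - 9)² -9(y + 3)² = -1359 + 1296 - 81 = -144.
Divide by -144: (y + 3)²/16 - (x - 9)²/9 = 1
Hyperbola, center (9, -3), transverse axis vertical; a² = 16, b² = 9.
c² = a² + b² = 16 + 9 = 25, so c = 5.
Foci lie on the vertical axis through the center: (h, k ± c).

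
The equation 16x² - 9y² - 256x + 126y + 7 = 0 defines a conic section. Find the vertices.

Rearranging, 16(x² - 16x) -9(y² - 14y) = -7.
Complete the square in x and y: 16(x - 8)² -9(y - 7)² = -7 + 1024 - 441 = 576
Divide through by 576 to get (x - 8)²/36 - (y - 7)²/64 = 1.
Hyperbola, center (8, 7), transverse axis horizontal; a² = 36, b² = 64.
a = 6. Vertices at (h ± a, k).

(2, 7) and (14, 7)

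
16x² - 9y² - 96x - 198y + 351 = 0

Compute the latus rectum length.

27/2

Group: 16(x² - 6x) -9(y² + 22y) = -351
Complete the square: 16(x - 3)² -9(y + 11)² = -351 + 144 - 1089 = -1296
Dividing both sides by -1296: (y + 11)²/144 - (x - 3)²/81 = 1
Hyperbola, center (3, -11), transverse axis vertical; a² = 144, b² = 81.
Latus rectum length = 2b²/a = 2·81/12 = 27/2.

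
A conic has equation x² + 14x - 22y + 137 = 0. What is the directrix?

Only x is squared. Complete the square in x: (x + 7)² = 22(y - 4).
Vertex (-7, 4); 4p = 22 so p = 11/2. Opens up.
Directrix is the horizontal line y = k − p = 4 − (11/2) = -3/2.

y = -3/2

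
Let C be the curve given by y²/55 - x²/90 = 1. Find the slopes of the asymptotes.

Center (0, 0). The positive term is the y-term, so the transverse axis is vertical; a² = 55, b² = 90.
For a vertical hyperbola the asymptotes have slope ±a/b.
Here that is ±√55/3√10 = ±√22/6.

√22/6 and -√22/6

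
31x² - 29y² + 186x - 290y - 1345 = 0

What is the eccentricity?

31(x² + 6x) -29(y² + 10y) = 1345
Completing the square gives 31(x + 3)² -29(y + 5)² = 1345 + 279 - 725 = 899.
Dividing both sides by 899: (x + 3)²/29 - (y + 5)²/31 = 1
Hyperbola, center (-3, -5), transverse axis horizontal; a² = 29, b² = 31.
c² = a² + b² = 60, so c = 2√15.
e = c/a = 2√15/√29 = 2√435/29.

e = 2√435/29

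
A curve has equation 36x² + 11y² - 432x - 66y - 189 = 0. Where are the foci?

Group: 36(x² - 12x) + 11(y² - 6y) = 189
Complete the square: 36(x - 6)² + 11(y - 3)² = 189 + 1296 + 99 = 1584
Divide through by 1584 to get (x - 6)²/44 + (y - 3)²/144 = 1.
Ellipse, center (6, 3), major axis vertical; a² = 144, b² = 44.
c² = a² - b² = 144 - 44 = 100, so c = 10.
Foci lie on the vertical axis through the center: (h, k ± c).

(6, -7) and (6, 13)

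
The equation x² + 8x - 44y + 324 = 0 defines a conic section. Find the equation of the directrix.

Only x is squared. Complete the square in x: (x + 4)² = 44(y - 7).
Vertex (-4, 7); 4p = 44 so p = 11. Opens up.
Directrix is the horizontal line y = k − p = 7 − (11) = -4.

y = -4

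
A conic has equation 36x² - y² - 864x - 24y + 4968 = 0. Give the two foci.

Collect terms: 36(x² - 24x) -(y² + 24y) = -4968
Complete the square in x and y: 36(x - 12)² -(y + 12)² = -4968 + 5184 - 144 = 72
Dividing both sides by 72: (x - 12)²/2 - (y + 12)²/72 = 1
Hyperbola, center (12, -12), transverse axis horizontal; a² = 2, b² = 72.
c² = a² + b² = 2 + 72 = 74, so c = √74.
Foci lie on the horizontal axis through the center: (h ± c, k).

(12 - √74, -12) and (12 + √74, -12)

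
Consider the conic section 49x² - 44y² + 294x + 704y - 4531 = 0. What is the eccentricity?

Group: 49(x² + 6x) -44(y² - 16y) = 4531
Complete the square: 49(x + 3)² -44(y - 8)² = 4531 + 441 - 2816 = 2156
Divide by 2156: (x + 3)²/44 - (y - 8)²/49 = 1
Hyperbola, center (-3, 8), transverse axis horizontal; a² = 44, b² = 49.
c² = a² + b² = 93, so c = √93.
e = c/a = √93/2√11 = √1023/22.

e = √1023/22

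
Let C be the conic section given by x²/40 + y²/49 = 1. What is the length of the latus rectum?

Center (0, 0). The larger denominator 49 sits under the y-term, so the major axis is vertical; a² = 49, b² = 40.
Latus rectum length = 2b²/a = 2·40/7 = 80/7.

80/7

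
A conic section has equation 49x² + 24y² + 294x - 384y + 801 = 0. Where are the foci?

Collect terms: 49(x² + 6x) + 24(y² - 16y) = -801
49(x + 3)² + 24(y - 8)² = -801 + 441 + 1536 = 1176
Dividing both sides by 1176: (x + 3)²/24 + (y - 8)²/49 = 1
Ellipse, center (-3, 8), major axis vertical; a² = 49, b² = 24.
c² = a² - b² = 49 - 24 = 25, so c = 5.
Foci lie on the vertical axis through the center: (h, k ± c).

(-3, 3) and (-3, 13)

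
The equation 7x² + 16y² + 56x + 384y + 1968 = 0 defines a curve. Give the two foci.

Group: 7(x² + 8x) + 16(y² + 24y) = -1968
7(x + 4)² + 16(y + 12)² = -1968 + 112 + 2304 = 448
Divide through by 448 to get (x + 4)²/64 + (y + 12)²/28 = 1.
Ellipse, center (-4, -12), major axis horizontal; a² = 64, b² = 28.
c² = a² - b² = 64 - 28 = 36, so c = 6.
Foci lie on the horizontal axis through the center: (h ± c, k).

(-10, -12) and (2, -12)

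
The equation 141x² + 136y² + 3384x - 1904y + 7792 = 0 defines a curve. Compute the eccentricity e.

e = √705/141

Group: 141(x² + 24x) + 136(y² - 14y) = -7792
Complete the square: 141(x + 12)² + 136(y - 7)² = -7792 + 20304 + 6664 = 19176
Divide through by 19176 to get (x + 12)²/136 + (y - 7)²/141 = 1.
Ellipse, center (-12, 7), major axis vertical; a² = 141, b² = 136.
c² = a² - b² = 5, so c = √5.
e = c/a = √5/√141 = √705/141.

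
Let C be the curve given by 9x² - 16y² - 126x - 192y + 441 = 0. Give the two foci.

Rearranging, 9(x² - 14x) -16(y² + 12y) = -441.
Completing the square gives 9(x - 7)² -16(y + 6)² = -441 + 441 - 576 = -576.
Divide through by -576 to get (y + 6)²/36 - (x - 7)²/64 = 1.
Hyperbola, center (7, -6), transverse axis vertical; a² = 36, b² = 64.
c² = a² + b² = 36 + 64 = 100, so c = 10.
Foci lie on the vertical axis through the center: (h, k ± c).

(7, -16) and (7, 4)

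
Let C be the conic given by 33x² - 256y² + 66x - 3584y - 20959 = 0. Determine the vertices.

Group: 33(x² + 2x) -256(y² + 14y) = 20959
Complete the square in x and y: 33(x + 1)² -256(y + 7)² = 20959 + 33 - 12544 = 8448
Dividing both sides by 8448: (x + 1)²/256 - (y + 7)²/33 = 1
Hyperbola, center (-1, -7), transverse axis horizontal; a² = 256, b² = 33.
a = 16. Vertices at (h ± a, k).

(-17, -7) and (15, -7)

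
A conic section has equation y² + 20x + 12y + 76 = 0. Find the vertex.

Only y is squared. Complete the square in y: (y + 6)² = -20(x + 2).
Vertex (-2, -6); 4p = -20 so p = -5. Opens left.

(-2, -6)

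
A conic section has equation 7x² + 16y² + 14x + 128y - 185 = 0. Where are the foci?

Collect terms: 7(x² + 2x) + 16(y² + 8y) = 185
7(x + 1)² + 16(y + 4)² = 185 + 7 + 256 = 448
Divide by 448: (x + 1)²/64 + (y + 4)²/28 = 1
Ellipse, center (-1, -4), major axis horizontal; a² = 64, b² = 28.
c² = a² - b² = 64 - 28 = 36, so c = 6.
Foci lie on the horizontal axis through the center: (h ± c, k).

(-7, -4) and (5, -4)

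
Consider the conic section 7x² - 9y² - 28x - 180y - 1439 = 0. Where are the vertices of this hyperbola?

(-7, -10) and (11, -10)

Group the x- and y-terms: 7(x² - 4x) -9(y² + 20y) = 1439
Complete the square in x and y: 7(x - 2)² -9(y + 10)² = 1439 + 28 - 900 = 567
Divide through by 567 to get (x - 2)²/81 - (y + 10)²/63 = 1.
Hyperbola, center (2, -10), transverse axis horizontal; a² = 81, b² = 63.
a = 9. Vertices at (h ± a, k).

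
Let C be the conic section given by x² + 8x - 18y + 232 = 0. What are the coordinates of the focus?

Only x is squared. Complete the square in x: (x + 4)² = 18(y - 12).
Vertex (-4, 12); 4p = 18 so p = 9/2. Opens up.
Focus is p units from the vertex along the axis: (h, k + p).

(-4, 33/2)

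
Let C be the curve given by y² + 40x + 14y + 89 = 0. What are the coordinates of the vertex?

Only y is squared. Complete the square in y: (y + 7)² = -40(x + 1).
Vertex (-1, -7); 4p = -40 so p = -10. Opens left.

(-1, -7)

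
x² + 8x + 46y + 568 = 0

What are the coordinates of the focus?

Only x is squared. Complete the square in x: (x + 4)² = -46(y + 12).
Vertex (-4, -12); 4p = -46 so p = -23/2. Opens down.
Focus is p units from the vertex along the axis: (h, k + p).

(-4, -47/2)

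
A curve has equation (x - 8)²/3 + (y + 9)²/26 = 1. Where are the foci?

Center (8, -9). The larger denominator 26 sits under the y-term, so the major axis is vertical; a² = 26, b² = 3.
c² = a² - b² = 26 - 3 = 23, so c = √23.
Foci lie on the vertical axis through the center: (h, k ± c).

(8, -9 - √23) and (8, -9 + √23)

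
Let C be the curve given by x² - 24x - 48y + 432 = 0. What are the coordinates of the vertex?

(12, 6)

Only x is squared. Complete the square in x: (x - 12)² = 48(y - 6).
Vertex (12, 6); 4p = 48 so p = 12. Opens up.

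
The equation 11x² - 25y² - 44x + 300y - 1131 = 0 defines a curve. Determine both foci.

Group: 11(x² - 4x) -25(y² - 12y) = 1131
Complete the square: 11(x - 2)² -25(y - 6)² = 1131 + 44 - 900 = 275
Divide by 275: (x - 2)²/25 - (y - 6)²/11 = 1
Hyperbola, center (2, 6), transverse axis horizontal; a² = 25, b² = 11.
c² = a² + b² = 25 + 11 = 36, so c = 6.
Foci lie on the horizontal axis through the center: (h ± c, k).

(-4, 6) and (8, 6)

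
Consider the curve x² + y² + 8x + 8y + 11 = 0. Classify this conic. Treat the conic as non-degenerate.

No xy term. Coefficients of x² and y² are A = 1, C = 1.
A = C (same sign) ⇒ circle.

circle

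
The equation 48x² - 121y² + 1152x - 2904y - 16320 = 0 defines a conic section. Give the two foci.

(-25, -12) and (1, -12)

Group: 48(x² + 24x) -121(y² + 24y) = 16320
Complete the square: 48(x + 12)² -121(y + 12)² = 16320 + 6912 - 17424 = 5808
Divide through by 5808 to get (x + 12)²/121 - (y + 12)²/48 = 1.
Hyperbola, center (-12, -12), transverse axis horizontal; a² = 121, b² = 48.
c² = a² + b² = 121 + 48 = 169, so c = 13.
Foci lie on the horizontal axis through the center: (h ± c, k).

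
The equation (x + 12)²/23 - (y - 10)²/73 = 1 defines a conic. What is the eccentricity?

Center (-12, 10). The positive term is the x-term, so the transverse axis is horizontal; a² = 23, b² = 73.
c² = a² + b² = 96, so c = 4√6.
e = c/a = 4√6/√23 = 4√138/23.

e = 4√138/23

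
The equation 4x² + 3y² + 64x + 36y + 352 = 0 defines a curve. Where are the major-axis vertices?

(-8, -8) and (-8, -4)

Collect terms: 4(x² + 16x) + 3(y² + 12y) = -352
Completing the square gives 4(x + 8)² + 3(y + 6)² = -352 + 256 + 108 = 12.
Divide through by 12 to get (x + 8)²/3 + (y + 6)²/4 = 1.
Ellipse, center (-8, -6), major axis vertical; a² = 4, b² = 3.
a = 2. Vertices at (h, k ± a).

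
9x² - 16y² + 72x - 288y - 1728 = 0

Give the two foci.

Group the x- and y-terms: 9(x² + 8x) -16(y² + 18y) = 1728
Complete the square: 9(x + 4)² -16(y + 9)² = 1728 + 144 - 1296 = 576
Dividing both sides by 576: (x + 4)²/64 - (y + 9)²/36 = 1
Hyperbola, center (-4, -9), transverse axis horizontal; a² = 64, b² = 36.
c² = a² + b² = 64 + 36 = 100, so c = 10.
Foci lie on the horizontal axis through the center: (h ± c, k).

(-14, -9) and (6, -9)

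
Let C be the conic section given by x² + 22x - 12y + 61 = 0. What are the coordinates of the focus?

(-11, -2)

Only x is squared. Complete the square in x: (x + 11)² = 12(y + 5).
Vertex (-11, -5); 4p = 12 so p = 3. Opens up.
Focus is p units from the vertex along the axis: (h, k + p).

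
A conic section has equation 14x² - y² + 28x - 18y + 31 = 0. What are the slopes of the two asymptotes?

√14 and -√14

Rearranging, 14(x² + 2x) -(y² + 18y) = -31.
Completing the square gives 14(x + 1)² -(y + 9)² = -31 + 14 - 81 = -98.
Divide through by -98 to get (y + 9)²/98 - (x + 1)²/7 = 1.
Hyperbola, center (-1, -9), transverse axis vertical; a² = 98, b² = 7.
For a vertical hyperbola the asymptotes have slope ±a/b.
Here that is ±7√2/√7 = ±√14.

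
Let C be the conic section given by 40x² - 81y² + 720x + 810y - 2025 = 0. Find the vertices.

Rearranging, 40(x² + 18x) -81(y² - 10y) = 2025.
Complete the square in x and y: 40(x + 9)² -81(y - 5)² = 2025 + 3240 - 2025 = 3240
Divide by 3240: (x + 9)²/81 - (y - 5)²/40 = 1
Hyperbola, center (-9, 5), transverse axis horizontal; a² = 81, b² = 40.
a = 9. Vertices at (h ± a, k).

(-18, 5) and (0, 5)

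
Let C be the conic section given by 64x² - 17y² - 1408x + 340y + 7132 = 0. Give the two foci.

Rearranging, 64(x² - 22x) -17(y² - 20y) = -7132.
Complete the square: 64(x - 11)² -17(y - 10)² = -7132 + 7744 - 1700 = -1088
Divide by -1088: (y - 10)²/64 - (x - 11)²/17 = 1
Hyperbola, center (11, 10), transverse axis vertical; a² = 64, b² = 17.
c² = a² + b² = 64 + 17 = 81, so c = 9.
Foci lie on the vertical axis through the center: (h, k ± c).

(11, 1) and (11, 19)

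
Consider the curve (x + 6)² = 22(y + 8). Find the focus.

Vertex (-6, -8); 4p = 22 so p = 11/2. Opens up.
Focus is p units from the vertex along the axis: (h, k + p).

(-6, -5/2)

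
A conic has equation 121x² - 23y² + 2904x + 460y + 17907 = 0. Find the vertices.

(-12, -1) and (-12, 21)

Group the x- and y-terms: 121(x² + 24x) -23(y² - 20y) = -17907
121(x + 12)² -23(y - 10)² = -17907 + 17424 - 2300 = -2783
Dividing both sides by -2783: (y - 10)²/121 - (x + 12)²/23 = 1
Hyperbola, center (-12, 10), transverse axis vertical; a² = 121, b² = 23.
a = 11. Vertices at (h, k ± a).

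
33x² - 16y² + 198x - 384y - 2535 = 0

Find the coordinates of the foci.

(-10, -12) and (4, -12)

33(x² + 6x) -16(y² + 24y) = 2535
33(x + 3)² -16(y + 12)² = 2535 + 297 - 2304 = 528
Divide by 528: (x + 3)²/16 - (y + 12)²/33 = 1
Hyperbola, center (-3, -12), transverse axis horizontal; a² = 16, b² = 33.
c² = a² + b² = 16 + 33 = 49, so c = 7.
Foci lie on the horizontal axis through the center: (h ± c, k).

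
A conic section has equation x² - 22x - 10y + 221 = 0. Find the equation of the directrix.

y = 15/2

Only x is squared. Complete the square in x: (x - 11)² = 10(y - 10).
Vertex (11, 10); 4p = 10 so p = 5/2. Opens up.
Directrix is the horizontal line y = k − p = 10 − (5/2) = 15/2.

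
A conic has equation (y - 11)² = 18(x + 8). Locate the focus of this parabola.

(-7/2, 11)

Vertex (-8, 11); 4p = 18 so p = 9/2. Opens right.
Focus is p units from the vertex along the axis: (h + p, k).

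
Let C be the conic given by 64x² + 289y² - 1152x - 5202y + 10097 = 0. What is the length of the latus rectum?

128/17

Group the x- and y-terms: 64(x² - 18x) + 289(y² - 18y) = -10097
Complete the square: 64(x - 9)² + 289(y - 9)² = -10097 + 5184 + 23409 = 18496
Divide by 18496: (x - 9)²/289 + (y - 9)²/64 = 1
Ellipse, center (9, 9), major axis horizontal; a² = 289, b² = 64.
Latus rectum length = 2b²/a = 2·64/17 = 128/17.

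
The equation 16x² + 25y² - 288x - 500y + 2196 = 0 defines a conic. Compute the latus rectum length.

16(x² - 18x) + 25(y² - 20y) = -2196
Completing the square gives 16(x - 9)² + 25(y - 10)² = -2196 + 1296 + 2500 = 1600.
Divide by 1600: (x - 9)²/100 + (y - 10)²/64 = 1
Ellipse, center (9, 10), major axis horizontal; a² = 100, b² = 64.
Latus rectum length = 2b²/a = 2·64/10 = 64/5.

64/5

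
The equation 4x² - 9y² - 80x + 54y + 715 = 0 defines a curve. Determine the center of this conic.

Group the x- and y-terms: 4(x² - 20x) -9(y² - 6y) = -715
Complete the square in x and y: 4(x - 10)² -9(y - 3)² = -715 + 400 - 81 = -396
Divide through by -396 to get (y - 3)²/44 - (x - 10)²/99 = 1.
Hyperbola with center (10, 3).

(10, 3)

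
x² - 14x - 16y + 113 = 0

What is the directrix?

Only x is squared. Complete the square in x: (x - 7)² = 16(y - 4).
Vertex (7, 4); 4p = 16 so p = 4. Opens up.
Directrix is the horizontal line y = k − p = 4 − (4) = 0.

y = 0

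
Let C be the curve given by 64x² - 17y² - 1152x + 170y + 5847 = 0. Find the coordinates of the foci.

64(x² - 18x) -17(y² - 10y) = -5847
Complete the square in x and y: 64(x - 9)² -17(y - 5)² = -5847 + 5184 - 425 = -1088
Divide by -1088: (y - 5)²/64 - (x - 9)²/17 = 1
Hyperbola, center (9, 5), transverse axis vertical; a² = 64, b² = 17.
c² = a² + b² = 64 + 17 = 81, so c = 9.
Foci lie on the vertical axis through the center: (h, k ± c).

(9, -4) and (9, 14)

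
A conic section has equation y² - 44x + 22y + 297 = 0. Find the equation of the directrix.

Only y is squared. Complete the square in y: (y + 11)² = 44(x - 4).
Vertex (4, -11); 4p = 44 so p = 11. Opens right.
Directrix is the vertical line x = h − p = 4 − (11) = -7.

x = -7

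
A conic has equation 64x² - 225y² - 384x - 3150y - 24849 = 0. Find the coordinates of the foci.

Group the x- and y-terms: 64(x² - 6x) -225(y² + 14y) = 24849
Completing the square gives 64(x - 3)² -225(y + 7)² = 24849 + 576 - 11025 = 14400.
Divide by 14400: (x - 3)²/225 - (y + 7)²/64 = 1
Hyperbola, center (3, -7), transverse axis horizontal; a² = 225, b² = 64.
c² = a² + b² = 225 + 64 = 289, so c = 17.
Foci lie on the horizontal axis through the center: (h ± c, k).

(-14, -7) and (20, -7)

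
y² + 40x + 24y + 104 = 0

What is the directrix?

Only y is squared. Complete the square in y: (y + 12)² = -40(x - 1).
Vertex (1, -12); 4p = -40 so p = -10. Opens left.
Directrix is the vertical line x = h − p = 1 − (-10) = 11.

x = 11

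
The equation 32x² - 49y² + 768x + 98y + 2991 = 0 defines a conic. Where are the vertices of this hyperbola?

(-19, 1) and (-5, 1)

Rearranging, 32(x² + 24x) -49(y² - 2y) = -2991.
Complete the square in x and y: 32(x + 12)² -49(y - 1)² = -2991 + 4608 - 49 = 1568
Divide by 1568: (x + 12)²/49 - (y - 1)²/32 = 1
Hyperbola, center (-12, 1), transverse axis horizontal; a² = 49, b² = 32.
a = 7. Vertices at (h ± a, k).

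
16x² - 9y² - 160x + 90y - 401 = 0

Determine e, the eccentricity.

Collect terms: 16(x² - 10x) -9(y² - 10y) = 401
16(x - 5)² -9(y - 5)² = 401 + 400 - 225 = 576
Dividing both sides by 576: (x - 5)²/36 - (y - 5)²/64 = 1
Hyperbola, center (5, 5), transverse axis horizontal; a² = 36, b² = 64.
c² = a² + b² = 100, so c = 10.
e = c/a = 10/6 = 5/3.

e = 5/3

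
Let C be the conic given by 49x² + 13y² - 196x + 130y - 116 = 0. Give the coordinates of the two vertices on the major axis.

Collect terms: 49(x² - 4x) + 13(y² + 10y) = 116
49(x - 2)² + 13(y + 5)² = 116 + 196 + 325 = 637
Dividing both sides by 637: (x - 2)²/13 + (y + 5)²/49 = 1
Ellipse, center (2, -5), major axis vertical; a² = 49, b² = 13.
a = 7. Vertices at (h, k ± a).

(2, -12) and (2, 2)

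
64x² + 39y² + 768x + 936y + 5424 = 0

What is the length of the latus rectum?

39/4

Collect terms: 64(x² + 12x) + 39(y² + 24y) = -5424
64(x + 6)² + 39(y + 12)² = -5424 + 2304 + 5616 = 2496
Divide through by 2496 to get (x + 6)²/39 + (y + 12)²/64 = 1.
Ellipse, center (-6, -12), major axis vertical; a² = 64, b² = 39.
Latus rectum length = 2b²/a = 2·39/8 = 39/4.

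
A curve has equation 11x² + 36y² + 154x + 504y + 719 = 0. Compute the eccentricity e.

e = 5/6

Group: 11(x² + 14x) + 36(y² + 14y) = -719
Complete the square: 11(x + 7)² + 36(y + 7)² = -719 + 539 + 1764 = 1584
Divide by 1584: (x + 7)²/144 + (y + 7)²/44 = 1
Ellipse, center (-7, -7), major axis horizontal; a² = 144, b² = 44.
c² = a² - b² = 100, so c = 10.
e = c/a = 10/12 = 5/6.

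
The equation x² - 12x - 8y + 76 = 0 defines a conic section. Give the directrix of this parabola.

Only x is squared. Complete the square in x: (x - 6)² = 8(y - 5).
Vertex (6, 5); 4p = 8 so p = 2. Opens up.
Directrix is the horizontal line y = k − p = 5 − (2) = 3.

y = 3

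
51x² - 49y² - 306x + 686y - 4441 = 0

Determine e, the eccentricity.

e = 10/7

Group the x- and y-terms: 51(x² - 6x) -49(y² - 14y) = 4441
51(x - 3)² -49(y - 7)² = 4441 + 459 - 2401 = 2499
Dividing both sides by 2499: (x - 3)²/49 - (y - 7)²/51 = 1
Hyperbola, center (3, 7), transverse axis horizontal; a² = 49, b² = 51.
c² = a² + b² = 100, so c = 10.
e = c/a = 10/7.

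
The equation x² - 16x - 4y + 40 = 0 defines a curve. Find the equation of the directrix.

y = -7

Only x is squared. Complete the square in x: (x - 8)² = 4(y + 6).
Vertex (8, -6); 4p = 4 so p = 1. Opens up.
Directrix is the horizontal line y = k − p = -6 − (1) = -7.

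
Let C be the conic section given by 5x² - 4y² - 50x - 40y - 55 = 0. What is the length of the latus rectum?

10

5(x² - 10x) -4(y² + 10y) = 55
5(x - 5)² -4(y + 5)² = 55 + 125 - 100 = 80
Divide by 80: (x - 5)²/16 - (y + 5)²/20 = 1
Hyperbola, center (5, -5), transverse axis horizontal; a² = 16, b² = 20.
Latus rectum length = 2b²/a = 2·20/4 = 10.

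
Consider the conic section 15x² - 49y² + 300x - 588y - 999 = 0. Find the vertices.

(-17, -6) and (-3, -6)

Group the x- and y-terms: 15(x² + 20x) -49(y² + 12y) = 999
Complete the square: 15(x + 10)² -49(y + 6)² = 999 + 1500 - 1764 = 735
Dividing both sides by 735: (x + 10)²/49 - (y + 6)²/15 = 1
Hyperbola, center (-10, -6), transverse axis horizontal; a² = 49, b² = 15.
a = 7. Vertices at (h ± a, k).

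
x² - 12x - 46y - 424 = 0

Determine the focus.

(6, 3/2)

Only x is squared. Complete the square in x: (x - 6)² = 46(y + 10).
Vertex (6, -10); 4p = 46 so p = 23/2. Opens up.
Focus is p units from the vertex along the axis: (h, k + p).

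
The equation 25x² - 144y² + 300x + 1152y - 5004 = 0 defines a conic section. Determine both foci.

Collect terms: 25(x² + 12x) -144(y² - 8y) = 5004
Completing the square gives 25(x + 6)² -144(y - 4)² = 5004 + 900 - 2304 = 3600.
Divide through by 3600 to get (x + 6)²/144 - (y - 4)²/25 = 1.
Hyperbola, center (-6, 4), transverse axis horizontal; a² = 144, b² = 25.
c² = a² + b² = 144 + 25 = 169, so c = 13.
Foci lie on the horizontal axis through the center: (h ± c, k).

(-19, 4) and (7, 4)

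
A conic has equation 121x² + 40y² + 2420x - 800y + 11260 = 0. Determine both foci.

(-10, 1) and (-10, 19)

Rearranging, 121(x² + 20x) + 40(y² - 20y) = -11260.
Complete the square: 121(x + 10)² + 40(y - 10)² = -11260 + 12100 + 4000 = 4840
Divide through by 4840 to get (x + 10)²/40 + (y - 10)²/121 = 1.
Ellipse, center (-10, 10), major axis vertical; a² = 121, b² = 40.
c² = a² - b² = 121 - 40 = 81, so c = 9.
Foci lie on the vertical axis through the center: (h, k ± c).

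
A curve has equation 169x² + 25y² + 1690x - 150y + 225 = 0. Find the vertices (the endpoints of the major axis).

(-5, -10) and (-5, 16)

Group the x- and y-terms: 169(x² + 10x) + 25(y² - 6y) = -225
Completing the square gives 169(x + 5)² + 25(y - 3)² = -225 + 4225 + 225 = 4225.
Divide by 4225: (x + 5)²/25 + (y - 3)²/169 = 1
Ellipse, center (-5, 3), major axis vertical; a² = 169, b² = 25.
a = 13. Vertices at (h, k ± a).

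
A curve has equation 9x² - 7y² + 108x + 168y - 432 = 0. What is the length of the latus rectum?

28/3

Group: 9(x² + 12x) -7(y² - 24y) = 432
Completing the square gives 9(x + 6)² -7(y - 12)² = 432 + 324 - 1008 = -252.
Divide by -252: (y - 12)²/36 - (x + 6)²/28 = 1
Hyperbola, center (-6, 12), transverse axis vertical; a² = 36, b² = 28.
Latus rectum length = 2b²/a = 2·28/6 = 28/3.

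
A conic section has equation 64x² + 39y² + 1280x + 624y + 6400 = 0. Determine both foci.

(-10, -13) and (-10, -3)

Group the x- and y-terms: 64(x² + 20x) + 39(y² + 16y) = -6400
Complete the square: 64(x + 10)² + 39(y + 8)² = -6400 + 6400 + 2496 = 2496
Divide through by 2496 to get (x + 10)²/39 + (y + 8)²/64 = 1.
Ellipse, center (-10, -8), major axis vertical; a² = 64, b² = 39.
c² = a² - b² = 64 - 39 = 25, so c = 5.
Foci lie on the vertical axis through the center: (h, k ± c).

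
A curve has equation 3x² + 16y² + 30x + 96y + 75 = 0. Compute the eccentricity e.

Collect terms: 3(x² + 10x) + 16(y² + 6y) = -75
Complete the square: 3(x + 5)² + 16(y + 3)² = -75 + 75 + 144 = 144
Divide by 144: (x + 5)²/48 + (y + 3)²/9 = 1
Ellipse, center (-5, -3), major axis horizontal; a² = 48, b² = 9.
c² = a² - b² = 39, so c = √39.
e = c/a = √39/4√3 = √13/4.

e = √13/4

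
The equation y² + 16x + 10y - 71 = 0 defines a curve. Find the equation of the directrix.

Only y is squared. Complete the square in y: (y + 5)² = -16(x - 6).
Vertex (6, -5); 4p = -16 so p = -4. Opens left.
Directrix is the vertical line x = h − p = 6 − (-4) = 10.

x = 10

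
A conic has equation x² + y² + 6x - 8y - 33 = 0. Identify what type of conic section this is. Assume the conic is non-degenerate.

circle

No xy term. Coefficients of x² and y² are A = 1, C = 1.
A = C (same sign) ⇒ circle.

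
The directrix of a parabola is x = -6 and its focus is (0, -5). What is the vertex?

The vertex is the midpoint between the focus and the directrix along the axis of symmetry.
Axis is horizontal (directrix is vertical). Vertex x-coordinate = (0 + (-6))/2 = -3; y-coordinate = -5.

(-3, -5)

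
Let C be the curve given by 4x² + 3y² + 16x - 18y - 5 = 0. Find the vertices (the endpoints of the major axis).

(-2, -1) and (-2, 7)

Group the x- and y-terms: 4(x² + 4x) + 3(y² - 6y) = 5
Complete the square: 4(x + 2)² + 3(y - 3)² = 5 + 16 + 27 = 48
Dividing both sides by 48: (x + 2)²/12 + (y - 3)²/16 = 1
Ellipse, center (-2, 3), major axis vertical; a² = 16, b² = 12.
a = 4. Vertices at (h, k ± a).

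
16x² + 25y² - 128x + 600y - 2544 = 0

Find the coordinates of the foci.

(-8, -12) and (16, -12)

Rearranging, 16(x² - 8x) + 25(y² + 24y) = 2544.
Completing the square gives 16(x - 4)² + 25(y + 12)² = 2544 + 256 + 3600 = 6400.
Divide by 6400: (x - 4)²/400 + (y + 12)²/256 = 1
Ellipse, center (4, -12), major axis horizontal; a² = 400, b² = 256.
c² = a² - b² = 400 - 256 = 144, so c = 12.
Foci lie on the horizontal axis through the center: (h ± c, k).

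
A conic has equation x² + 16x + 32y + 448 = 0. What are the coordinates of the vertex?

(-8, -12)

Only x is squared. Complete the square in x: (x + 8)² = -32(y + 12).
Vertex (-8, -12); 4p = -32 so p = -8. Opens down.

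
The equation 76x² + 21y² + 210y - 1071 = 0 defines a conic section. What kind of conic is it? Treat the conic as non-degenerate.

ellipse

No xy term. Coefficients of x² and y² are A = 76, C = 21.
A and C have the same sign but A ≠ C ⇒ ellipse.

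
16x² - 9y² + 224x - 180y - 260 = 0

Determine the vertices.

Group: 16(x² + 14x) -9(y² + 20y) = 260
Completing the square gives 16(x + 7)² -9(y + 10)² = 260 + 784 - 900 = 144.
Dividing both sides by 144: (x + 7)²/9 - (y + 10)²/16 = 1
Hyperbola, center (-7, -10), transverse axis horizontal; a² = 9, b² = 16.
a = 3. Vertices at (h ± a, k).

(-10, -10) and (-4, -10)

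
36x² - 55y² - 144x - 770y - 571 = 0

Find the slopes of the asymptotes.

6√55/55 and -6√55/55

36(x² - 4x) -55(y² + 14y) = 571
Completing the square gives 36(x - 2)² -55(y + 7)² = 571 + 144 - 2695 = -1980.
Dividing both sides by -1980: (y + 7)²/36 - (x - 2)²/55 = 1
Hyperbola, center (2, -7), transverse axis vertical; a² = 36, b² = 55.
For a vertical hyperbola the asymptotes have slope ±a/b.
Here that is ±6/√55 = ±6√55/55.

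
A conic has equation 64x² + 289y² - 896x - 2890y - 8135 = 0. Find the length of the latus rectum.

Group: 64(x² - 14x) + 289(y² - 10y) = 8135
Complete the square in x and y: 64(x - 7)² + 289(y - 5)² = 8135 + 3136 + 7225 = 18496
Dividing both sides by 18496: (x - 7)²/289 + (y - 5)²/64 = 1
Ellipse, center (7, 5), major axis horizontal; a² = 289, b² = 64.
Latus rectum length = 2b²/a = 2·64/17 = 128/17.

128/17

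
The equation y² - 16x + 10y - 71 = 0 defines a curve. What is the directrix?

x = -10

Only y is squared. Complete the square in y: (y + 5)² = 16(x + 6).
Vertex (-6, -5); 4p = 16 so p = 4. Opens right.
Directrix is the vertical line x = h − p = -6 − (4) = -10.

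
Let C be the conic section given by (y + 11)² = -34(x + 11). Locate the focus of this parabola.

(-39/2, -11)

Vertex (-11, -11); 4p = -34 so p = -17/2. Opens left.
Focus is p units from the vertex along the axis: (h + p, k).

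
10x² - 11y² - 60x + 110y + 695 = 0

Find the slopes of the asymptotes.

Rearranging, 10(x² - 6x) -11(y² - 10y) = -695.
10(x - 3)² -11(y - 5)² = -695 + 90 - 275 = -880
Divide by -880: (y - 5)²/80 - (x - 3)²/88 = 1
Hyperbola, center (3, 5), transverse axis vertical; a² = 80, b² = 88.
For a vertical hyperbola the asymptotes have slope ±a/b.
Here that is ±4√5/2√22 = ±√110/11.

√110/11 and -√110/11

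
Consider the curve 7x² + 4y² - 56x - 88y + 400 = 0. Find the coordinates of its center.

Collect terms: 7(x² - 8x) + 4(y² - 22y) = -400
Complete the square: 7(x - 4)² + 4(y - 11)² = -400 + 112 + 484 = 196
Dividing both sides by 196: (x - 4)²/28 + (y - 11)²/49 = 1
Ellipse with center (4, 11).

(4, 11)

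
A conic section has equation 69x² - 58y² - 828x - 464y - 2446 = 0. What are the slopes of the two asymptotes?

Rearranging, 69(x² - 12x) -58(y² + 8y) = 2446.
Complete the square: 69(x - 6)² -58(y + 4)² = 2446 + 2484 - 928 = 4002
Divide through by 4002 to get (x - 6)²/58 - (y + 4)²/69 = 1.
Hyperbola, center (6, -4), transverse axis horizontal; a² = 58, b² = 69.
For a horizontal hyperbola the asymptotes have slope ±b/a.
Here that is ±√69/√58 = ±√4002/58.

√4002/58 and -√4002/58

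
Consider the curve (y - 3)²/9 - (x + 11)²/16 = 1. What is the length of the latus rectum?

32/3

Center (-11, 3). The positive term is the y-term, so the transverse axis is vertical; a² = 9, b² = 16.
Latus rectum length = 2b²/a = 2·16/3 = 32/3.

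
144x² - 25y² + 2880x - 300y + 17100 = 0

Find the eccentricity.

e = 13/12

Group: 144(x² + 20x) -25(y² + 12y) = -17100
Complete the square in x and y: 144(x + 10)² -25(y + 6)² = -17100 + 14400 - 900 = -3600
Divide through by -3600 to get (y + 6)²/144 - (x + 10)²/25 = 1.
Hyperbola, center (-10, -6), transverse axis vertical; a² = 144, b² = 25.
c² = a² + b² = 169, so c = 13.
e = c/a = 13/12.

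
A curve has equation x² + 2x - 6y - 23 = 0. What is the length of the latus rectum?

Only x is squared. Complete the square in x: (x + 1)² = 6(y + 4).
Vertex (-1, -4); 4p = 6 so p = 3/2. Opens up.
Latus rectum length = |4p| = 6.

6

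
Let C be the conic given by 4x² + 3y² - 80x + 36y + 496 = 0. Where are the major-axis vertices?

(10, -8) and (10, -4)

Group: 4(x² - 20x) + 3(y² + 12y) = -496
Complete the square in x and y: 4(x - 10)² + 3(y + 6)² = -496 + 400 + 108 = 12
Dividing both sides by 12: (x - 10)²/3 + (y + 6)²/4 = 1
Ellipse, center (10, -6), major axis vertical; a² = 4, b² = 3.
a = 2. Vertices at (h, k ± a).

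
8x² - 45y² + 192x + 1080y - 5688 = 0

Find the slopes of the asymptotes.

Group the x- and y-terms: 8(x² + 24x) -45(y² - 24y) = 5688
Completing the square gives 8(x + 12)² -45(y - 12)² = 5688 + 1152 - 6480 = 360.
Divide through by 360 to get (x + 12)²/45 - (y - 12)²/8 = 1.
Hyperbola, center (-12, 12), transverse axis horizontal; a² = 45, b² = 8.
For a horizontal hyperbola the asymptotes have slope ±b/a.
Here that is ±2√2/3√5 = ±2√10/15.

2√10/15 and -2√10/15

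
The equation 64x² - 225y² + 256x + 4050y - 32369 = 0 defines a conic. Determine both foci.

(-19, 9) and (15, 9)

Group the x- and y-terms: 64(x² + 4x) -225(y² - 18y) = 32369
Completing the square gives 64(x + 2)² -225(y - 9)² = 32369 + 256 - 18225 = 14400.
Divide through by 14400 to get (x + 2)²/225 - (y - 9)²/64 = 1.
Hyperbola, center (-2, 9), transverse axis horizontal; a² = 225, b² = 64.
c² = a² + b² = 225 + 64 = 289, so c = 17.
Foci lie on the horizontal axis through the center: (h ± c, k).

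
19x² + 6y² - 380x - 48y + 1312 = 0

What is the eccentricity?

Group the x- and y-terms: 19(x² - 20x) + 6(y² - 8y) = -1312
Complete the square in x and y: 19(x - 10)² + 6(y - 4)² = -1312 + 1900 + 96 = 684
Divide by 684: (x - 10)²/36 + (y - 4)²/114 = 1
Ellipse, center (10, 4), major axis vertical; a² = 114, b² = 36.
c² = a² - b² = 78, so c = √78.
e = c/a = √78/√114 = √247/19.

e = √247/19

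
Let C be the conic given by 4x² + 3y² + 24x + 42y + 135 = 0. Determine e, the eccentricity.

Group: 4(x² + 6x) + 3(y² + 14y) = -135
Completing the square gives 4(x + 3)² + 3(y + 7)² = -135 + 36 + 147 = 48.
Dividing both sides by 48: (x + 3)²/12 + (y + 7)²/16 = 1
Ellipse, center (-3, -7), major axis vertical; a² = 16, b² = 12.
c² = a² - b² = 4, so c = 2.
e = c/a = 2/4 = 1/2.

e = 1/2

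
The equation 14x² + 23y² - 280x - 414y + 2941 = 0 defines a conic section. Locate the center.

(10, 9)

Rearranging, 14(x² - 20x) + 23(y² - 18y) = -2941.
14(x - 10)² + 23(y - 9)² = -2941 + 1400 + 1863 = 322
Dividing both sides by 322: (x - 10)²/23 + (y - 9)²/14 = 1
Ellipse with center (10, 9).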